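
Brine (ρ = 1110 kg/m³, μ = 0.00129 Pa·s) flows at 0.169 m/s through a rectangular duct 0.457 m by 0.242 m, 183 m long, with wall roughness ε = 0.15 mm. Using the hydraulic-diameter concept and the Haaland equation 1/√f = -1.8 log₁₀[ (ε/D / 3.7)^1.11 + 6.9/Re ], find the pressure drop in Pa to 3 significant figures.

Hydraulic diameter D_h = 4A/P = 4·(0.457·0.242)/(2·(0.457+0.242)) = 0.4424/1.398 = 0.3164 m.
Re = ρVD_h/μ = 1110·0.169·0.3164/0.00129 = 4.602e+04.
ε/D_h = 0.00015/0.3164 = 0.000474; Haaland gives 1/√f = -1.8 log₁₀[4.78e-05+0.00015] = 6.667, so f = 0.0225.
ΔP = f(L/D_h)(ρV²/2) = 0.0225·183/0.3164·15.85 = 206.2 Pa.

ΔP ≈ 206 Pa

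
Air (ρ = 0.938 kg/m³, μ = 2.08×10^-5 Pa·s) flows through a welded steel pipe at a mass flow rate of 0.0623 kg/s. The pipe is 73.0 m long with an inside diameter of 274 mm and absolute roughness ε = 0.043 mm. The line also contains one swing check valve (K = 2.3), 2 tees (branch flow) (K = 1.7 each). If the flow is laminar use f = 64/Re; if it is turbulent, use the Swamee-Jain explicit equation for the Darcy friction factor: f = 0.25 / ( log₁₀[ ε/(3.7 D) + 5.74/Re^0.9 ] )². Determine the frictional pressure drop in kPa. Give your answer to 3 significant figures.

ΔP ≈ 0.00794 kPa

A = πD²/4 = π(0.274)²/4 = 0.05896 m²; mean velocity V = ṁ/(ρA) = 0.0623/(0.938 · 0.05896) = 1.126 m/s.
Reynolds number Re = ρVD/μ = 0.938 · 1.126 · 0.274 / 2.08e-05 = 1.392e+04.
Re > 4000 → turbulent. Relative roughness ε/D = 4.3e-05/0.274 = 0.000157. Swamee-Jain: f = 0.25/(log₁₀[0.000157/3.7 + 5.74/1.392e+04^0.9])² = 0.25/(log₁₀[4.24e-05 + 0.00107])² = 0.25/(-2.953)² = 0.02866.
Total minor-loss coefficient ΣK = 1·2.3 + 2·1.7 = 5.7.
ΔP = [f·L/D + ΣK]·(ρV²/2) = [0.02866·73/0.274 + 5.7]·(0.938·1.126²/2) = [7.636 + 5.7]·0.5951 = 7.936 Pa.
ΔP = 7.936 Pa = 0.00794 kPa.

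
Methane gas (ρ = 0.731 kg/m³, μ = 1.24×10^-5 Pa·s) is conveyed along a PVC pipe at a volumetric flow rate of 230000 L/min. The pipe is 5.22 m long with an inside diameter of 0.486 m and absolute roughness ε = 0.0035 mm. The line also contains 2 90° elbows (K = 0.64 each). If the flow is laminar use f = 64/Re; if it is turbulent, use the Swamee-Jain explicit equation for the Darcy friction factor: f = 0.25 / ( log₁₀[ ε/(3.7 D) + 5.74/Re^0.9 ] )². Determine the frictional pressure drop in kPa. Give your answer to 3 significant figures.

Q = 230000 L/min = 230000/60000 = 3.833 m³/s.
Cross-sectional area A = πD²/4 = π(0.486)²/4 = 0.1855 m²; mean velocity V = Q/A = 3.833/0.1855 = 20.66 m/s.
Reynolds number Re = ρVD/μ = 0.731 · 20.66 · 0.486 / 1.24e-05 = 5.92e+05.
Re > 4000 → turbulent. Relative roughness ε/D = 3.5e-06/0.486 = 7.2e-06. Swamee-Jain: f = 0.25/(log₁₀[7.2e-06/3.7 + 5.74/5.92e+05^0.9])² = 0.25/(log₁₀[1.95e-06 + 3.66e-05])² = 0.25/(-4.414)² = 0.01283.
Total minor-loss coefficient ΣK = 2·0.64 = 1.28.
ΔP = [f·L/D + ΣK]·(ρV²/2) = [0.01283·5.22/0.486 + 1.28]·(0.731·20.66²/2) = [0.1378 + 1.28]·156.1 = 221.3 Pa.
ΔP = 221.3 Pa = 0.221 kPa.

ΔP ≈ 0.221 kPa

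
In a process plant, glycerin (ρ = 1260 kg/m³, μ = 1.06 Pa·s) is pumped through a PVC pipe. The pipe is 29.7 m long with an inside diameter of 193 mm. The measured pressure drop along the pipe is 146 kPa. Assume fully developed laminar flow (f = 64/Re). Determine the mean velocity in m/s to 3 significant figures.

For laminar flow, f = 64/Re with Re = ρVD/μ, so Darcy-Weisbach reduces to ΔP = 32μLV/D². Solving for V: V = ΔP·D²/(32μL) = 1.46e+05·(0.193)²/(32·1.06·29.7) = 5.398 m/s.
Check: Re = ρVD/μ = 1260·5.398·0.193/1.06 = 1238 < 2300, so the laminar assumption holds.

V ≈ 5.40 m/s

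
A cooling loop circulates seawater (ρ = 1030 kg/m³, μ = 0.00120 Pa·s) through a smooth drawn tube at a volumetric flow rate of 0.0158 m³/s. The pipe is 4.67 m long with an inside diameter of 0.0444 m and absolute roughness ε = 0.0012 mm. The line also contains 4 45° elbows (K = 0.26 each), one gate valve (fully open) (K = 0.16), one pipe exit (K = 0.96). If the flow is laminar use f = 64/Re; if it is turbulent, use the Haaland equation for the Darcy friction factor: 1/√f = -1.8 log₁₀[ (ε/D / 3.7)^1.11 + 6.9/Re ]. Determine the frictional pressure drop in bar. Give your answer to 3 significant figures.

ΔP ≈ 1.94 bar

Cross-sectional area A = πD²/4 = π(0.0444)²/4 = 0.001548 m²; mean velocity V = Q/A = 0.0158/0.001548 = 10.2 m/s.
Reynolds number Re = ρVD/μ = 1030 · 10.2 · 0.0444 / 0.0012 = 3.889e+05.
Re > 4000 → turbulent. Relative roughness ε/D = 1.2e-06/0.0444 = 2.7e-05. Haaland: 1/√f = -1.8 log₁₀[(2.7e-05/3.7)^1.11 + 6.9/3.889e+05] = -1.8 log₁₀[1.99e-06 + 1.77e-05] = 8.469, so f = 0.01394.
Total minor-loss coefficient ΣK = 4·0.26 + 1·0.16 + 1·0.96 = 2.16.
ΔP = [f·L/D + ΣK]·(ρV²/2) = [0.01394·4.67/0.0444 + 2.16]·(1030·10.2²/2) = [1.467 + 2.16]·5.363e+04 = 1.945e+05 Pa.
ΔP = 1.945e+05 Pa = 1.94 bar.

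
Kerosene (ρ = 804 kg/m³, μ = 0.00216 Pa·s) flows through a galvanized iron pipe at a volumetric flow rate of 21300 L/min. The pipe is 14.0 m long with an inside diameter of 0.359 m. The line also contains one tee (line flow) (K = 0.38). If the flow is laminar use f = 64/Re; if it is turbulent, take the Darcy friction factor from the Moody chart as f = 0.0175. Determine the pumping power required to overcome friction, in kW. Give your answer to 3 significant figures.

P ≈ 1.86 kW

Q = 21300 L/min = 21300/60000 = 0.355 m³/s.
Cross-sectional area A = πD²/4 = π(0.359)²/4 = 0.1012 m²; mean velocity V = Q/A = 0.355/0.1012 = 3.507 m/s.
Reynolds number Re = ρVD/μ = 804 · 3.507 · 0.359 / 0.00216 = 4.686e+05.
Re > 4000 → turbulent; use the Moody-chart value f = 0.0175.
Total minor-loss coefficient ΣK = 1·0.38 = 0.38.
ΔP = [f·L/D + ΣK]·(ρV²/2) = [0.0175·14/0.359 + 0.38]·(804·3.507²/2) = [0.6825 + 0.38]·4945 = 5253 Pa.
Pumping power P = QΔP = 0.355·5253 = 1865 W = 1.86 kW.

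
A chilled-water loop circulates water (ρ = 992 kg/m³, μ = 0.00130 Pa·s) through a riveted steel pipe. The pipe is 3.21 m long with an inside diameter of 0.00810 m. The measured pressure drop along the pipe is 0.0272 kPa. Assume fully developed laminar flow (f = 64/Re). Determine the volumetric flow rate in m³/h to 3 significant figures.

For laminar flow, f = 64/Re with Re = ρVD/μ, so Darcy-Weisbach reduces to ΔP = 32μLV/D². Solving for V: V = ΔP·D²/(32μL) = 27.2·(0.0081)²/(32·0.0013·3.21) = 0.01336 m/s.
Check: Re = ρVD/μ = 992·0.01336·0.0081/0.0013 = 82.6 < 2300, so the laminar assumption holds.
Q = V·A = 0.01336·(π/4·0.0081²) = 6.887e-07 m³/s = 0.00248 m³/h.

Q ≈ 0.00248 m³/h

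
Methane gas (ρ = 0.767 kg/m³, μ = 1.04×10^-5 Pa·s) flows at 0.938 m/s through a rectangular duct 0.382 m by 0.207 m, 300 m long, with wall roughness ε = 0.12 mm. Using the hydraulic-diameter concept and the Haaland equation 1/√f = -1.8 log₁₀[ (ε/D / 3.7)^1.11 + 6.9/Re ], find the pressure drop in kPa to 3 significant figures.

ΔP ≈ 0.0102 kPa

Hydraulic diameter D_h = 4A/P = 4·(0.382·0.207)/(2·(0.382+0.207)) = 0.3163/1.178 = 0.2685 m.
Re = ρVD_h/μ = 0.767·0.938·0.2685/1.04e-05 = 1.857e+04.
ε/D_h = 0.00012/0.2685 = 0.000447; Haaland gives 1/√f = -1.8 log₁₀[4.48e-05+0.000371] = 6.085, so f = 0.02701.
ΔP = f(L/D_h)(ρV²/2) = 0.02701·300/0.2685·0.3374 = 10.18 Pa.
ΔP = 0.0102 kPa.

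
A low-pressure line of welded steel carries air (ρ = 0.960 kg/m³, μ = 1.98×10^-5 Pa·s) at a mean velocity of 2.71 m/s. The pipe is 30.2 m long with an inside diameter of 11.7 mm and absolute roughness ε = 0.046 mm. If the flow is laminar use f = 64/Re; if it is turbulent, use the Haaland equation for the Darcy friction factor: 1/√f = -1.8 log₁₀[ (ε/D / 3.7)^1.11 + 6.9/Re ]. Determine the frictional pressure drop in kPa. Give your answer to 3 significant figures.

ΔP ≈ 0.379 kPa

Reynolds number Re = ρVD/μ = 0.96 · 2.71 · 0.0117 / 1.98e-05 = 1537.
Re < 2300 → laminar flow, so f = 64/Re = 64/1537 = 0.04163 (the turbulent correlation is not needed).
Darcy-Weisbach: ΔP = f(L/D)(ρV²/2) = 0.04163·(30.2/0.0117)·(0.96·2.71²/2) = 0.04163·2581·3.525 = 378.8 Pa.
ΔP = 378.8 Pa = 0.379 kPa.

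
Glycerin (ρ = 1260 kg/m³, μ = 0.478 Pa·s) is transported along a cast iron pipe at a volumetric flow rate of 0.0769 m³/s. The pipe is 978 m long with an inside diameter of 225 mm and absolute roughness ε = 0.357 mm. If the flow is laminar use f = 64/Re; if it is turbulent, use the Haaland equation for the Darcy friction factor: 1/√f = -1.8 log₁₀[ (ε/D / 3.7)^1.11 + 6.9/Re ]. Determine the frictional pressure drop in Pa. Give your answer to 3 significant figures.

Cross-sectional area A = πD²/4 = π(0.225)²/4 = 0.03976 m²; mean velocity V = Q/A = 0.0769/0.03976 = 1.934 m/s.
Reynolds number Re = ρVD/μ = 1260 · 1.934 · 0.225 / 0.478 = 1147.
Re < 2300 → laminar flow, so f = 64/Re = 64/1147 = 0.05579 (the turbulent correlation is not needed).
Darcy-Weisbach: ΔP = f(L/D)(ρV²/2) = 0.05579·(978/0.225)·(1260·1.934²/2) = 0.05579·4347·2357 = 5.715e+05 Pa.

ΔP ≈ 572000 Pa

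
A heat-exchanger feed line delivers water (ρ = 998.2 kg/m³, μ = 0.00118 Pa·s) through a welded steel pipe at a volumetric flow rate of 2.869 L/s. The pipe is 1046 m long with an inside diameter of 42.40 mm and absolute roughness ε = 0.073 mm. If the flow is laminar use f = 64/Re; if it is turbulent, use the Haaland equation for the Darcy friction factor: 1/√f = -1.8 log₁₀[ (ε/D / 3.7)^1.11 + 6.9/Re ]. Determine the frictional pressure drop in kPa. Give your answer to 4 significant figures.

Q = 2.869 L/s = 2.869/1000 = 0.002869 m³/s.
Cross-sectional area A = πD²/4 = π(0.0424)²/4 = 0.001412 m²; mean velocity V = Q/A = 0.002869/0.001412 = 2.032 m/s.
Reynolds number Re = ρVD/μ = 998.2 · 2.032 · 0.0424 / 0.00118 = 7.288e+04.
Re > 4000 → turbulent. Relative roughness ε/D = 7.3e-05/0.0424 = 0.00172. Haaland: 1/√f = -1.8 log₁₀[(0.00172/3.7)^1.11 + 6.9/7.288e+04] = -1.8 log₁₀[0.0002 + 9.47e-05] = 6.355, so f = 0.02476.
Darcy-Weisbach: ΔP = f(L/D)(ρV²/2) = 0.02476·(1046/0.0424)·(998.2·2.032²/2) = 0.02476·2.467e+04·2061 = 1.259e+06 Pa.
ΔP = 1.259e+06 Pa = 1259 kPa.

ΔP ≈ 1259 kPa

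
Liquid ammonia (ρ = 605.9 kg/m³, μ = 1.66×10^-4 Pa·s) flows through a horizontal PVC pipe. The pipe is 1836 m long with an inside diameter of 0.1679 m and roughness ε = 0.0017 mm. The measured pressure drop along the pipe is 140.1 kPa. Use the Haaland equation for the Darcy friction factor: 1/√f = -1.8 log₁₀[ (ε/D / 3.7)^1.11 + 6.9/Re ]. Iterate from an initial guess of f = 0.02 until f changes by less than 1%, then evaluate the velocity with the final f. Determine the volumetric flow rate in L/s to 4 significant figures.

Rearranging Darcy-Weisbach: V = √(2·ΔP·D/(f·L·ρ)). With ε/D = 1.7e-06/0.1679 = 1.01e-05, iterate starting from f = 0.02:
  f = 0.02 → V = √(2·1.401e+05·0.1679/(0.02·1836·605.9)) = 1.454 m/s; Re = ρVD/μ = 8.912e+05; f → 0.01198
  f = 0.01198 → V = 1.879 m/s; Re = 1.151e+06; f → 0.01152
  f = 0.01152 → V = 1.916 m/s; Re = 1.174e+06; f → 0.01148
Converged (Δf/f < 1%). With the final f = 0.01148: V = √(2·1.401e+05·0.1679/(0.01148·1836·605.9)) = 1.919 m/s.
Q = V·A = 1.919·(π/4·0.1679²) = 0.04249 m³/s = 42.49 L/s.

Q ≈ 42.49 L/s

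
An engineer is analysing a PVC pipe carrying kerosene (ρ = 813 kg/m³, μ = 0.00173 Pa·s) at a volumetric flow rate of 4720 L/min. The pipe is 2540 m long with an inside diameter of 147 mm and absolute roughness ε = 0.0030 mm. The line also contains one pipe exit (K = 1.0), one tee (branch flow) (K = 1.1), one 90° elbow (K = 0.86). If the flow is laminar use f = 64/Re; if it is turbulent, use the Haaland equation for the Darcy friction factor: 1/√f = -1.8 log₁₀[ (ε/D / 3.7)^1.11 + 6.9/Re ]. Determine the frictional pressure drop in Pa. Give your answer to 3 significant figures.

Q = 4720 L/min = 4720/60000 = 0.07867 m³/s.
Cross-sectional area A = πD²/4 = π(0.147)²/4 = 0.01697 m²; mean velocity V = Q/A = 0.07867/0.01697 = 4.635 m/s.
Reynolds number Re = ρVD/μ = 813 · 4.635 · 0.147 / 0.00173 = 3.202e+05.
Re > 4000 → turbulent. Relative roughness ε/D = 3e-06/0.147 = 2.04e-05. Haaland: 1/√f = -1.8 log₁₀[(2.04e-05/3.7)^1.11 + 6.9/3.202e+05] = -1.8 log₁₀[1.46e-06 + 2.15e-05] = 8.349, so f = 0.01435.
Total minor-loss coefficient ΣK = 1·1 + 1·1.1 + 1·0.86 = 2.96.
ΔP = [f·L/D + ΣK]·(ρV²/2) = [0.01435·2540/0.147 + 2.96]·(813·4.635²/2) = [247.9 + 2.96]·8734 = 2.191e+06 Pa.

ΔP ≈ 2.19×10^6 Pa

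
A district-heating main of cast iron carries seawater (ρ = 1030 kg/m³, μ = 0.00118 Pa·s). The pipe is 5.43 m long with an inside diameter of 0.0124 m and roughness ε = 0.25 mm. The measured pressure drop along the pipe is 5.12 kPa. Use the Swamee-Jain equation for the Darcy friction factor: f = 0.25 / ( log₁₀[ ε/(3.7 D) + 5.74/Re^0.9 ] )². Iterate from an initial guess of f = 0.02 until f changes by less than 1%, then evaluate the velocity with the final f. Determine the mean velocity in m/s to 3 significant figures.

V ≈ 0.641 m/s

Rearranging Darcy-Weisbach: V = √(2·ΔP·D/(f·L·ρ)). With ε/D = 0.00025/0.0124 = 0.0202, iterate starting from f = 0.02:
  f = 0.02 → V = √(2·5120·0.0124/(0.02·5.43·1030)) = 1.065 m/s; Re = ρVD/μ = 1.153e+04; f → 0.05295
  f = 0.05295 → V = 0.6548 m/s; Re = 7087; f → 0.05511
  f = 0.05511 → V = 0.6419 m/s; Re = 6947; f → 0.05522
Converged (Δf/f < 1%). With the final f = 0.05522: V = √(2·5120·0.0124/(0.05522·5.43·1030)) = 0.6412 m/s.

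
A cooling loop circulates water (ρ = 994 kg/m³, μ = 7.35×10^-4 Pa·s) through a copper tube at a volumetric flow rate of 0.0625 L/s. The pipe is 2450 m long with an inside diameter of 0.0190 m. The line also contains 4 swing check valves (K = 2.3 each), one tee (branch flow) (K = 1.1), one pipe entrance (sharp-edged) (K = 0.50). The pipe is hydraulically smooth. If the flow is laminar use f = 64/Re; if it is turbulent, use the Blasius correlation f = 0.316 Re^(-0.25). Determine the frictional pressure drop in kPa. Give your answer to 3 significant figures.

ΔP ≈ 114 kPa

Q = 0.0625 L/s = 0.0625/1000 = 6.25e-05 m³/s.
Cross-sectional area A = πD²/4 = π(0.019)²/4 = 0.0002835 m²; mean velocity V = Q/A = 6.25e-05/0.0002835 = 0.2204 m/s.
Reynolds number Re = ρVD/μ = 994 · 0.2204 · 0.019 / 0.000735 = 5664.
Re > 4000 → turbulent. Smooth-pipe (Blasius): f = 0.316 Re^(-0.25) = 0.316/(5664)^0.25 = 0.03643.
Total minor-loss coefficient ΣK = 4·2.3 + 1·1.1 + 1·0.5 = 10.8.
ΔP = [f·L/D + ΣK]·(ρV²/2) = [0.03643·2450/0.019 + 10.8]·(994·0.2204²/2) = [4697 + 10.8]·24.15 = 1.137e+05 Pa.
ΔP = 1.137e+05 Pa = 114 kPa.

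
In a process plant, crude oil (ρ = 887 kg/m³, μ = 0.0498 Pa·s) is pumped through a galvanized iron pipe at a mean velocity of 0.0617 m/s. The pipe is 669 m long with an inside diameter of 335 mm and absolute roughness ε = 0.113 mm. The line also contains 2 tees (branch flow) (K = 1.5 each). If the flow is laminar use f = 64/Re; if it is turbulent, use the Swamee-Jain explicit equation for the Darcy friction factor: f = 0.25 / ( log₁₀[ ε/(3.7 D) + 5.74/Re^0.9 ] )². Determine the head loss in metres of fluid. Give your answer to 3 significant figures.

Reynolds number Re = ρVD/μ = 887 · 0.0617 · 0.335 / 0.0498 = 368.1.
Re < 2300 → laminar flow, so f = 64/Re = 64/368.1 = 0.1738 (the turbulent correlation is not needed).
Total minor-loss coefficient ΣK = 2·1.5 = 3.
ΔP = [f·L/D + ΣK]·(ρV²/2) = [0.1738·669/0.335 + 3]·(887·0.0617²/2) = [347.2 + 3]·1.688 = 591.2 Pa.
Head loss h_f = ΔP/(ρg) = 591.2/(887·9.81) = 0.0679 m.

h_f ≈ 0.0679 m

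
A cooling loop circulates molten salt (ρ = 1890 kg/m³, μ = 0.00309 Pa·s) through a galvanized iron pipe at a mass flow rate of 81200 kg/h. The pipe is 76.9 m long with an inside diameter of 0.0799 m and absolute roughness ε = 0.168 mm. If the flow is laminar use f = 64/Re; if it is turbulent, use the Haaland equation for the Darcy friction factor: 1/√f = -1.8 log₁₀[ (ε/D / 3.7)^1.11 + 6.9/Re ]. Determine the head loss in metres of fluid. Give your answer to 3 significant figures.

h_f ≈ 6.96 m

ṁ = 81200 kg/h = 81200/3600 = 22.56 kg/s.
A = πD²/4 = π(0.0799)²/4 = 0.005014 m²; mean velocity V = ṁ/(ρA) = 22.56/(1890 · 0.005014) = 2.38 m/s.
Reynolds number Re = ρVD/μ = 1890 · 2.38 · 0.0799 / 0.00309 = 1.163e+05.
Re > 4000 → turbulent. Relative roughness ε/D = 0.000168/0.0799 = 0.0021. Haaland: 1/√f = -1.8 log₁₀[(0.0021/3.7)^1.11 + 6.9/1.163e+05] = -1.8 log₁₀[0.00025 + 5.93e-05] = 6.318, so f = 0.02505.
Darcy-Weisbach: ΔP = f(L/D)(ρV²/2) = 0.02505·(76.9/0.0799)·(1890·2.38²/2) = 0.02505·962.5·5354 = 1.291e+05 Pa.
Head loss h_f = ΔP/(ρg) = 1.291e+05/(1890·9.81) = 6.96 m.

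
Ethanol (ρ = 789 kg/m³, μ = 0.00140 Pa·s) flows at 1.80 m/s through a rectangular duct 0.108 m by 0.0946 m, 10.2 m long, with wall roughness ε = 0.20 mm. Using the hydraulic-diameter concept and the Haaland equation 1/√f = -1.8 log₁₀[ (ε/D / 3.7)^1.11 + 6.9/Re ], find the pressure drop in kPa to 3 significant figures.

Hydraulic diameter D_h = 4A/P = 4·(0.108·0.0946)/(2·(0.108+0.0946)) = 0.04087/0.4052 = 0.1009 m.
Re = ρVD_h/μ = 789·1.8·0.1009/0.0014 = 1.023e+05.
ε/D_h = 0.0002/0.1009 = 0.00198; Haaland gives 1/√f = -1.8 log₁₀[0.000234+6.74e-05] = 6.337, so f = 0.0249.
ΔP = f(L/D_h)(ρV²/2) = 0.0249·10.2/0.1009·1278 = 3219 Pa.
ΔP = 3.22 kPa.

ΔP ≈ 3.22 kPa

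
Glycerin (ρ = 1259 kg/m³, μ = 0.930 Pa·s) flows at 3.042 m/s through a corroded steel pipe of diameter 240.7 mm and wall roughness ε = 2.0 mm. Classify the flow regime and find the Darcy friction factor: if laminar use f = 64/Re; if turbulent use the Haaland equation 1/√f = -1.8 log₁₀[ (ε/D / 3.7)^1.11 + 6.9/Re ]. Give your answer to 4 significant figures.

Re = ρVD/μ = 1259·3.042·0.2407/0.93 = 991.2.
Re < 2300 → laminar, so f = 64/Re = 0.06457 (roughness is irrelevant in laminar flow).

f ≈ 0.06457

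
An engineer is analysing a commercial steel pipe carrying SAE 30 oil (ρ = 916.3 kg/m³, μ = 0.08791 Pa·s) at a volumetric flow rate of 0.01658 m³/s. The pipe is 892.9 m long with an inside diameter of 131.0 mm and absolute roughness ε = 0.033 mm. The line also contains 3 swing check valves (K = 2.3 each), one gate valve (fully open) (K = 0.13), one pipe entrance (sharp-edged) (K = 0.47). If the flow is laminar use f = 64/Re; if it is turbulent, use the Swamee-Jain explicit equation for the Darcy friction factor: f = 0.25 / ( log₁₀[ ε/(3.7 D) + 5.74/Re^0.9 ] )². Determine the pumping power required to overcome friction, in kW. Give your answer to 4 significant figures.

Cross-sectional area A = πD²/4 = π(0.131)²/4 = 0.01348 m²; mean velocity V = Q/A = 0.01658/0.01348 = 1.23 m/s.
Reynolds number Re = ρVD/μ = 916.3 · 1.23 · 0.131 / 0.0879 = 1680.
Re < 2300 → laminar flow, so f = 64/Re = 64/1680 = 0.0381 (the turbulent correlation is not needed).
Total minor-loss coefficient ΣK = 3·2.3 + 1·0.13 + 1·0.47 = 7.5.
ΔP = [f·L/D + ΣK]·(ρV²/2) = [0.0381·892.9/0.131 + 7.5]·(916.3·1.23²/2) = [259.7 + 7.5]·693.3 = 1.853e+05 Pa.
Pumping power P = QΔP = 0.01658·1.853e+05 = 3071.5 W = 3.071 kW.

P ≈ 3.071 kW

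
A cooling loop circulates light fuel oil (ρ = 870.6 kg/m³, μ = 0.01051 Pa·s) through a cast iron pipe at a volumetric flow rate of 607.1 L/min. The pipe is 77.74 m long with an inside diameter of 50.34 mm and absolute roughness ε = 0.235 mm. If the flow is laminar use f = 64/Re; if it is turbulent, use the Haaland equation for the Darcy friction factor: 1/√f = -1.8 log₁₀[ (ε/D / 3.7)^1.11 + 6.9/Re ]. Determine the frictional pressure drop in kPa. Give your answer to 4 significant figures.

ΔP ≈ 583.7 kPa

Q = 607.1 L/min = 607.1/60000 = 0.01012 m³/s.
Cross-sectional area A = πD²/4 = π(0.05034)²/4 = 0.00199 m²; mean velocity V = Q/A = 0.01012/0.00199 = 5.084 m/s.
Reynolds number Re = ρVD/μ = 870.6 · 5.084 · 0.05034 / 0.0105 = 2.12e+04.
Re > 4000 → turbulent. Relative roughness ε/D = 0.000235/0.05034 = 0.00467. Haaland: 1/√f = -1.8 log₁₀[(0.00467/3.7)^1.11 + 6.9/2.12e+04] = -1.8 log₁₀[0.000605 + 0.000325] = 5.456, so f = 0.03359.
Darcy-Weisbach: ΔP = f(L/D)(ρV²/2) = 0.03359·(77.74/0.05034)·(870.6·5.084²/2) = 0.03359·1544·1.125e+04 = 5.837e+05 Pa.
ΔP = 5.837e+05 Pa = 583.7 kPa.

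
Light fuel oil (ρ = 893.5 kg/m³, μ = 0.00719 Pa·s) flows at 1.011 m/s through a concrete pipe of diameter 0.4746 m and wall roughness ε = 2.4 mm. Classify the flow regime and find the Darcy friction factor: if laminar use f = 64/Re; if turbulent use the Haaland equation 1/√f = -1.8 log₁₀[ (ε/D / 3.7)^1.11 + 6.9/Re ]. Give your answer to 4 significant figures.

Re = ρVD/μ = 893.5·1.011·0.4746/0.00719 = 5.963e+04.
Re > 4000 → turbulent. ε/D = 0.0024/0.4746 = 0.00506; Haaland: 1/√f = -1.8 log₁₀[0.000662 + 0.000116] = 5.597, so f = 0.03192.

f ≈ 0.03192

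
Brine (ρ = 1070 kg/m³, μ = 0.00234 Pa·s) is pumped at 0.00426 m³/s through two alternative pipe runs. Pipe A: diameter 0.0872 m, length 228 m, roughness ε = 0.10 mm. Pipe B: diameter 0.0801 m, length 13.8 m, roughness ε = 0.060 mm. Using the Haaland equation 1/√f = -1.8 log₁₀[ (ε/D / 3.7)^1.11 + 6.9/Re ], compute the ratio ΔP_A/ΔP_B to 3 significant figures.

ΔP_A/ΔP_B ≈ 11.4

Pipe A: V = Q/A = 0.00426/0.005972 = 0.7133 m/s; Re = 2.844e+04; ε/D = 0.00115; Haaland → f = 0.02621; ΔP_A = f(L/D)(ρV²/2) = 1.865e+04 Pa.
Pipe B: V = Q/A = 0.00426/0.005039 = 0.8454 m/s; Re = 3.096e+04; ε/D = 0.000749; Haaland → f = 0.02492; ΔP_B = f(L/D)(ρV²/2) = 1641 Pa.
ΔP_A/ΔP_B = 1.865e+04/1641 = 11.4.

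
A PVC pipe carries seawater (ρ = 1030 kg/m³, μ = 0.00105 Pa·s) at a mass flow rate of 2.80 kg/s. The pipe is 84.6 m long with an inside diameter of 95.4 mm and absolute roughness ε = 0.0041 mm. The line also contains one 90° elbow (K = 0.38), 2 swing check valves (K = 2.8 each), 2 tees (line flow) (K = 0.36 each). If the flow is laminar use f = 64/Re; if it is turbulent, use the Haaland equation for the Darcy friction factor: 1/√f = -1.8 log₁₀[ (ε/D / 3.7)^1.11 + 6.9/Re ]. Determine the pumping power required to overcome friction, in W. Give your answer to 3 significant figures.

P ≈ 5.39 W

A = πD²/4 = π(0.0954)²/4 = 0.007148 m²; mean velocity V = ṁ/(ρA) = 2.8/(1030 · 0.007148) = 0.3803 m/s.
Reynolds number Re = ρVD/μ = 1030 · 0.3803 · 0.0954 / 0.00105 = 3.559e+04.
Re > 4000 → turbulent. Relative roughness ε/D = 4.1e-06/0.0954 = 4.3e-05. Haaland: 1/√f = -1.8 log₁₀[(4.3e-05/3.7)^1.11 + 6.9/3.559e+04] = -1.8 log₁₀[3.33e-06 + 0.000194] = 6.669, so f = 0.02248.
Total minor-loss coefficient ΣK = 1·0.38 + 2·2.8 + 2·0.36 = 6.7.
ΔP = [f·L/D + ΣK]·(ρV²/2) = [0.02248·84.6/0.0954 + 6.7]·(1030·0.3803²/2) = [19.94 + 6.7]·74.49 = 1984 Pa.
Q = ṁ/ρ = 2.8/1030 = 0.002718 m³/s.
Pumping power P = QΔP = 0.002718·1984 = 5.394 W = 5.39 W.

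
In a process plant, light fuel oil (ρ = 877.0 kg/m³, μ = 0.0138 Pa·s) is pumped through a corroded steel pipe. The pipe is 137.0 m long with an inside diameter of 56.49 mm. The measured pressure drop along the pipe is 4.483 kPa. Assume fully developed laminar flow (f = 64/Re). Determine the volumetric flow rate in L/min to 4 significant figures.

For laminar flow, f = 64/Re with Re = ρVD/μ, so Darcy-Weisbach reduces to ΔP = 32μLV/D². Solving for V: V = ΔP·D²/(32μL) = 4483·(0.05649)²/(32·0.0138·137) = 0.2365 m/s.
Check: Re = ρVD/μ = 877·0.2365·0.05649/0.0138 = 848.9 < 2300, so the laminar assumption holds.
Q = V·A = 0.2365·(π/4·0.05649²) = 0.0005926 m³/s = 35.56 L/min.

Q ≈ 35.56 L/min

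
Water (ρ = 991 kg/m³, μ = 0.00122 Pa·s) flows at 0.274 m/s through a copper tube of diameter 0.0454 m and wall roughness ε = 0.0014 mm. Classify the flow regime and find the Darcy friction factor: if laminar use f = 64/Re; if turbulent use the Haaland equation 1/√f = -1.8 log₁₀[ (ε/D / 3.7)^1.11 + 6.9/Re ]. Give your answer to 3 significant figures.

Re = ρVD/μ = 991·0.274·0.0454/0.00122 = 1.01e+04.
Re > 4000 → turbulent. ε/D = 1.4e-06/0.0454 = 3.08e-05; Haaland: 1/√f = -1.8 log₁₀[2.3e-06 + 0.000683] = 5.696, so f = 0.03083.

f ≈ 0.0308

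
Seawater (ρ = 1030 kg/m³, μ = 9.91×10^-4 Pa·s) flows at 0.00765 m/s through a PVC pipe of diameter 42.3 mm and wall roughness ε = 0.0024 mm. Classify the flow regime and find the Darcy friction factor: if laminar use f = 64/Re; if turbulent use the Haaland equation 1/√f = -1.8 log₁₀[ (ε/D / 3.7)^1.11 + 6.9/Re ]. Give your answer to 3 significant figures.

Re = ρVD/μ = 1030·0.00765·0.0423/0.000991 = 336.3.
Re < 2300 → laminar, so f = 64/Re = 0.1903 (roughness is irrelevant in laminar flow).

f ≈ 0.190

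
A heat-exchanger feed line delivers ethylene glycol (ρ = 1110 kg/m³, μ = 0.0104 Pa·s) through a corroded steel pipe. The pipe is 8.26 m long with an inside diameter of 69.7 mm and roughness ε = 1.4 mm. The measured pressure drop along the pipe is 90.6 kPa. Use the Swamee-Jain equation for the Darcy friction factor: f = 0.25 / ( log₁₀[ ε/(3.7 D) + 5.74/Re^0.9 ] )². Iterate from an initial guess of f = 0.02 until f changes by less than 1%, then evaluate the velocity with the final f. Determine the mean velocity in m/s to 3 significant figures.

V ≈ 5.24 m/s

Rearranging Darcy-Weisbach: V = √(2·ΔP·D/(f·L·ρ)). With ε/D = 0.0014/0.0697 = 0.0201, iterate starting from f = 0.02:
  f = 0.02 → V = √(2·9.06e+04·0.0697/(0.02·8.26·1110)) = 8.299 m/s; Re = ρVD/μ = 6.174e+04; f → 0.04967
  f = 0.04967 → V = 5.266 m/s; Re = 3.918e+04; f → 0.05015
Converged (Δf/f < 1%). With the final f = 0.05015: V = √(2·9.06e+04·0.0697/(0.05015·8.26·1110)) = 5.241 m/s.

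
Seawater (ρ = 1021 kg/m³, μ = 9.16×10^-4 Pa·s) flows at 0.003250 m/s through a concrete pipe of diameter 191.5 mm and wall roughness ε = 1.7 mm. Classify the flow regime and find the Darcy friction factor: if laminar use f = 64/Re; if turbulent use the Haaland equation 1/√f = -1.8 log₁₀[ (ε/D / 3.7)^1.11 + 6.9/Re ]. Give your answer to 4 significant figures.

f ≈ 0.09226

Re = ρVD/μ = 1021·0.00325·0.1915/0.000916 = 693.7.
Re < 2300 → laminar, so f = 64/Re = 0.09226 (roughness is irrelevant in laminar flow).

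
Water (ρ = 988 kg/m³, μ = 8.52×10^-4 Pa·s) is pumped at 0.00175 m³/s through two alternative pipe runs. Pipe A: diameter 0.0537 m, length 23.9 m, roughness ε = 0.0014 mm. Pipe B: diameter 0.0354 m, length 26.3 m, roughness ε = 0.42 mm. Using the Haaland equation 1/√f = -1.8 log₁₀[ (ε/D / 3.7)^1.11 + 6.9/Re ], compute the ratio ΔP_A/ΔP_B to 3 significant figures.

Pipe A: V = Q/A = 0.00175/0.002265 = 0.7727 m/s; Re = 4.812e+04; ε/D = 2.61e-05; Haaland → f = 0.02096; ΔP_A = f(L/D)(ρV²/2) = 2751 Pa.
Pipe B: V = Q/A = 0.00175/0.0009842 = 1.778 m/s; Re = 7.299e+04; ε/D = 0.0119; Haaland → f = 0.04097; ΔP_B = f(L/D)(ρV²/2) = 4.753e+04 Pa.
ΔP_A/ΔP_B = 2751/4.753e+04 = 0.0579.

ΔP_A/ΔP_B ≈ 0.0579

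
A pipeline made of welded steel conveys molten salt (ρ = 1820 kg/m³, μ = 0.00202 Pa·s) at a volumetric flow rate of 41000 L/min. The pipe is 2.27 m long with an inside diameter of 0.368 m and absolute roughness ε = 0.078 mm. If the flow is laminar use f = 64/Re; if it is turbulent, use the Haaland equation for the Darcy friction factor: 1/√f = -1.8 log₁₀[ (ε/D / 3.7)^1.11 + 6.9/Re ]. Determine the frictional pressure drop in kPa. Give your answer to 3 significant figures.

ΔP ≈ 3.32 kPa

Q = 41000 L/min = 41000/60000 = 0.6833 m³/s.
Cross-sectional area A = πD²/4 = π(0.368)²/4 = 0.1064 m²; mean velocity V = Q/A = 0.6833/0.1064 = 6.425 m/s.
Reynolds number Re = ρVD/μ = 1820 · 6.425 · 0.368 / 0.00202 = 2.13e+06.
Re > 4000 → turbulent. Relative roughness ε/D = 7.8e-05/0.368 = 0.000212. Haaland: 1/√f = -1.8 log₁₀[(0.000212/3.7)^1.11 + 6.9/2.13e+06] = -1.8 log₁₀[1.96e-05 + 3.24e-06] = 8.356, so f = 0.01432.
Darcy-Weisbach: ΔP = f(L/D)(ρV²/2) = 0.01432·(2.27/0.368)·(1820·6.425²/2) = 0.01432·6.168·3.756e+04 = 3319 Pa.
ΔP = 3319 Pa = 3.32 kPa.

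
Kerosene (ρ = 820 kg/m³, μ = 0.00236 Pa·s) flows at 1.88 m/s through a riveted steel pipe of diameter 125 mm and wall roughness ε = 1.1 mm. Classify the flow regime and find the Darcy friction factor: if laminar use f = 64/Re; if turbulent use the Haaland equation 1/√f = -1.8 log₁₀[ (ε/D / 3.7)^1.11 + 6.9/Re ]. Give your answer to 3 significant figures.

Re = ρVD/μ = 820·1.88·0.125/0.00236 = 8.165e+04.
Re > 4000 → turbulent. ε/D = 0.0011/0.125 = 0.0088; Haaland: 1/√f = -1.8 log₁₀[0.00122 + 8.45e-05] = 5.19, so f = 0.03713.

f ≈ 0.0371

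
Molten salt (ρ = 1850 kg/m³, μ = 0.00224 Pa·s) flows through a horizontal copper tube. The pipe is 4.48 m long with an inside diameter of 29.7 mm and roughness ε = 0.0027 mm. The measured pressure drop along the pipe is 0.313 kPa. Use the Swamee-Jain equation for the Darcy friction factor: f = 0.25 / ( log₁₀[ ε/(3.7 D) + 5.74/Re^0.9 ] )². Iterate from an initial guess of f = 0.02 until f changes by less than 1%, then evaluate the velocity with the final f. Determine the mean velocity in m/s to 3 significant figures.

V ≈ 0.251 m/s

Rearranging Darcy-Weisbach: V = √(2·ΔP·D/(f·L·ρ)). With ε/D = 2.7e-06/0.0297 = 9.09e-05, iterate starting from f = 0.02:
  f = 0.02 → V = √(2·313·0.0297/(0.02·4.48·1850)) = 0.3349 m/s; Re = ρVD/μ = 8215; f → 0.03286
  f = 0.03286 → V = 0.2613 m/s; Re = 6409; f → 0.03527
  f = 0.03527 → V = 0.2522 m/s; Re = 6186; f → 0.03564
  f = 0.03564 → V = 0.2509 m/s; Re = 6154; f → 0.03569
Converged (Δf/f < 1%). With the final f = 0.03569: V = √(2·313·0.0297/(0.03569·4.48·1850)) = 0.2507 m/s.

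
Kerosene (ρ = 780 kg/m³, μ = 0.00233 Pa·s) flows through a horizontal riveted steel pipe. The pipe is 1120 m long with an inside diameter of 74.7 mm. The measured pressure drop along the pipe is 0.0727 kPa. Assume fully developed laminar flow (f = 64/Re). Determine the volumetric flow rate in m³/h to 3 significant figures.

For laminar flow, f = 64/Re with Re = ρVD/μ, so Darcy-Weisbach reduces to ΔP = 32μLV/D². Solving for V: V = ΔP·D²/(32μL) = 72.7·(0.0747)²/(32·0.00233·1120) = 0.004858 m/s.
Check: Re = ρVD/μ = 780·0.004858·0.0747/0.00233 = 121.5 < 2300, so the laminar assumption holds.
Q = V·A = 0.004858·(π/4·0.0747²) = 2.129e-05 m³/s = 0.0766 m³/h.

Q ≈ 0.0766 m³/h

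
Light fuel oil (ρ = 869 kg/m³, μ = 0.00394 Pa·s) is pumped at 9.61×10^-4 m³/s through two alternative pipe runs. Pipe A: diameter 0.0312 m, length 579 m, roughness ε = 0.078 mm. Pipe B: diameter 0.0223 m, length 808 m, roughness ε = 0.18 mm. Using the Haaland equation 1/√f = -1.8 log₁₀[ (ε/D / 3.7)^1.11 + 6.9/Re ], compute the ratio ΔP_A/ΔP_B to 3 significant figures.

ΔP_A/ΔP_B ≈ 0.118

Pipe A: V = Q/A = 0.000961/0.0007645 = 1.257 m/s; Re = 8650; ε/D = 0.0025; Haaland → f = 0.03526; ΔP_A = f(L/D)(ρV²/2) = 4.493e+05 Pa.
Pipe B: V = Q/A = 0.000961/0.0003906 = 2.461 m/s; Re = 1.21e+04; ε/D = 0.00807; Haaland → f = 0.0401; ΔP_B = f(L/D)(ρV²/2) = 3.822e+06 Pa.
ΔP_A/ΔP_B = 4.493e+05/3.822e+06 = 0.118.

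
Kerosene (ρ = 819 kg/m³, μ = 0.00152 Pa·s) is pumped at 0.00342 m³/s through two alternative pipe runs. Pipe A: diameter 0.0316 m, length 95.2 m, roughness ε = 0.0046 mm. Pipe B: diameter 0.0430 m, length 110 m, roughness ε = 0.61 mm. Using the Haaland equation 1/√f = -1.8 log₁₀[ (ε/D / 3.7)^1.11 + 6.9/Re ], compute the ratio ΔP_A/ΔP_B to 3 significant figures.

ΔP_A/ΔP_B ≈ 1.80

Pipe A: V = Q/A = 0.00342/0.0007843 = 4.361 m/s; Re = 7.425e+04; ε/D = 0.000146; Haaland → f = 0.01953; ΔP_A = f(L/D)(ρV²/2) = 4.582e+05 Pa.
Pipe B: V = Q/A = 0.00342/0.001452 = 2.355 m/s; Re = 5.456e+04; ε/D = 0.0142; Haaland → f = 0.04374; ΔP_B = f(L/D)(ρV²/2) = 2.541e+05 Pa.
ΔP_A/ΔP_B = 4.582e+05/2.541e+05 = 1.80.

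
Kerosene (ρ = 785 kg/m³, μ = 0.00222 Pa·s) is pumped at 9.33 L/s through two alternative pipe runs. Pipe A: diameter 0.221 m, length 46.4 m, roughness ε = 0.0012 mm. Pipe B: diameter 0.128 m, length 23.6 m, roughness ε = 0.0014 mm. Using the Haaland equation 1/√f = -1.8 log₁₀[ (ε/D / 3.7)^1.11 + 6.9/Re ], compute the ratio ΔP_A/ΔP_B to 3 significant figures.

Pipe A: V = Q/A = 0.00933/0.03836 = 0.2432 m/s; Re = 1.901e+04; ε/D = 5.43e-06; Haaland → f = 0.02609; ΔP_A = f(L/D)(ρV²/2) = 127.2 Pa.
Pipe B: V = Q/A = 0.00933/0.01287 = 0.7251 m/s; Re = 3.282e+04; ε/D = 1.09e-05; Haaland → f = 0.02284; ΔP_B = f(L/D)(ρV²/2) = 869.1 Pa.
ΔP_A/ΔP_B = 127.2/869.1 = 0.146.

ΔP_A/ΔP_B ≈ 0.146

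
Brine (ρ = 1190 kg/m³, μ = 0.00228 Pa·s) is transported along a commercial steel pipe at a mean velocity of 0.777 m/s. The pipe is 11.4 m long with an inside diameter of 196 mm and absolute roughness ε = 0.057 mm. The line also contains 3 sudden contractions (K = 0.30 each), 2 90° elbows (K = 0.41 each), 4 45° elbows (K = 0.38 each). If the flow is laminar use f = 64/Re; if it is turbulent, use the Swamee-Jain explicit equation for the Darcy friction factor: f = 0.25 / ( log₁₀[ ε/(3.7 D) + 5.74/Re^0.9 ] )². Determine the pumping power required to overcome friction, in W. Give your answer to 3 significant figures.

P ≈ 37.2 W

Reynolds number Re = ρVD/μ = 1190 · 0.777 · 0.196 / 0.00228 = 7.949e+04.
Re > 4000 → turbulent. Relative roughness ε/D = 5.7e-05/0.196 = 0.000291. Swamee-Jain: f = 0.25/(log₁₀[0.000291/3.7 + 5.74/7.949e+04^0.9])² = 0.25/(log₁₀[7.86e-05 + 0.000223])² = 0.25/(-3.52)² = 0.02017.
Total minor-loss coefficient ΣK = 3·0.3 + 2·0.41 + 4·0.38 = 3.24.
ΔP = [f·L/D + ΣK]·(ρV²/2) = [0.02017·11.4/0.196 + 3.24]·(1190·0.777²/2) = [1.173 + 3.24]·359.2 = 1585 Pa.
Q = V·A = 0.777·0.03017 = 0.02344 m³/s.
Pumping power P = QΔP = 0.02344·1585 = 37.17 W = 37.2 W.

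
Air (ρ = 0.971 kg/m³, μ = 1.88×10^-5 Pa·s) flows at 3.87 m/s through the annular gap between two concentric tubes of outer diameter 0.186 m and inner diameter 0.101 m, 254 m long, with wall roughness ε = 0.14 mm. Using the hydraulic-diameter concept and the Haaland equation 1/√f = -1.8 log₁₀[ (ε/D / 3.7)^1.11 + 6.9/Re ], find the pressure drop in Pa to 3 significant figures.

ΔP ≈ 645 Pa

Hydraulic diameter D_h = 4A/P = D_o - D_i = 0.186 - 0.101 = 0.085 m.
Re = ρVD_h/μ = 0.971·3.87·0.085/1.88e-05 = 1.699e+04.
ε/D_h = 0.00014/0.085 = 0.00165; Haaland gives 1/√f = -1.8 log₁₀[0.00019+0.000406] = 5.804, so f = 0.02969.
ΔP = f(L/D_h)(ρV²/2) = 0.02969·254/0.085·7.271 = 645.1 Pa.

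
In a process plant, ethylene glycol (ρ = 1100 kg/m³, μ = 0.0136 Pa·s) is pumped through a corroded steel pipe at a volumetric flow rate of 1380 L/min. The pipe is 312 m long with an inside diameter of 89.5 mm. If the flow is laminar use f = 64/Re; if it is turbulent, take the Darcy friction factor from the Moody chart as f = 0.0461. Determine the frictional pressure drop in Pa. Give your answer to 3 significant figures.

ΔP ≈ 1.18×10^6 Pa

Q = 1380 L/min = 1380/60000 = 0.023 m³/s.
Cross-sectional area A = πD²/4 = π(0.0895)²/4 = 0.006291 m²; mean velocity V = Q/A = 0.023/0.006291 = 3.656 m/s.
Reynolds number Re = ρVD/μ = 1100 · 3.656 · 0.0895 / 0.0136 = 2.646e+04.
Re > 4000 → turbulent; use the Moody-chart value f = 0.0461.
Darcy-Weisbach: ΔP = f(L/D)(ρV²/2) = 0.0461·(312/0.0895)·(1100·3.656²/2) = 0.0461·3486·7351 = 1.181e+06 Pa.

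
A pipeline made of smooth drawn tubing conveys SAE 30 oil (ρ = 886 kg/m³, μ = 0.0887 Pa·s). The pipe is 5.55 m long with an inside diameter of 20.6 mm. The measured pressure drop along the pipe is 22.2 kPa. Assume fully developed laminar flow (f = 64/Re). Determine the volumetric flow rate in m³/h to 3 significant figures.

Q ≈ 0.718 m³/h

For laminar flow, f = 64/Re with Re = ρVD/μ, so Darcy-Weisbach reduces to ΔP = 32μLV/D². Solving for V: V = ΔP·D²/(32μL) = 2.22e+04·(0.0206)²/(32·0.0887·5.55) = 0.598 m/s.
Check: Re = ρVD/μ = 886·0.598·0.0206/0.0887 = 123.1 < 2300, so the laminar assumption holds.
Q = V·A = 0.598·(π/4·0.0206²) = 0.0001993 m³/s = 0.718 m³/h.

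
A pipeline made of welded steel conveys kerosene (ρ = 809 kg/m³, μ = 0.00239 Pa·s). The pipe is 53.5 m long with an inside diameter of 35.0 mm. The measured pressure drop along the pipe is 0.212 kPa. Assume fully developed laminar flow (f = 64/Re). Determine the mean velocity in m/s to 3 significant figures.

V ≈ 0.0635 m/s

For laminar flow, f = 64/Re with Re = ρVD/μ, so Darcy-Weisbach reduces to ΔP = 32μLV/D². Solving for V: V = ΔP·D²/(32μL) = 212·(0.035)²/(32·0.00239·53.5) = 0.06347 m/s.
Check: Re = ρVD/μ = 809·0.06347·0.035/0.00239 = 751.9 < 2300, so the laminar assumption holds.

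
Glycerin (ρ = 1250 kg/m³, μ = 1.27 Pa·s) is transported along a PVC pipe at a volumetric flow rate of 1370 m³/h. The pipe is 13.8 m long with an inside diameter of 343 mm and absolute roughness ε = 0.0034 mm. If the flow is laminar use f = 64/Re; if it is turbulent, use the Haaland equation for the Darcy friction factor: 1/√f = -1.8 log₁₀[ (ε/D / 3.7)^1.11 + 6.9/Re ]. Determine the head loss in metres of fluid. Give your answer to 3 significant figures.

h_f ≈ 1.60 m

Q = 1370 m³/h = 1370/3600 = 0.3806 m³/s.
Cross-sectional area A = πD²/4 = π(0.343)²/4 = 0.0924 m²; mean velocity V = Q/A = 0.3806/0.0924 = 4.119 m/s.
Reynolds number Re = ρVD/μ = 1250 · 4.119 · 0.343 / 1.27 = 1390.
Re < 2300 → laminar flow, so f = 64/Re = 64/1390 = 0.04603 (the turbulent correlation is not needed).
Darcy-Weisbach: ΔP = f(L/D)(ρV²/2) = 0.04603·(13.8/0.343)·(1250·4.119²/2) = 0.04603·40.23·1.06e+04 = 1.963e+04 Pa.
Head loss h_f = ΔP/(ρg) = 1.963e+04/(1250·9.81) = 1.60 m.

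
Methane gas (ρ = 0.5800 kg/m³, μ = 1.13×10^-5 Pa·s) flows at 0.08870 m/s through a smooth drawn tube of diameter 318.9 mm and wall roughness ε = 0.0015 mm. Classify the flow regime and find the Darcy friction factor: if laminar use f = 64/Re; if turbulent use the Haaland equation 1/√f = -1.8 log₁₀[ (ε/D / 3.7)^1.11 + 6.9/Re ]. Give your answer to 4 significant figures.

f ≈ 0.04408

Re = ρVD/μ = 0.58·0.0887·0.3189/1.13e-05 = 1452.
Re < 2300 → laminar, so f = 64/Re = 0.04408 (roughness is irrelevant in laminar flow).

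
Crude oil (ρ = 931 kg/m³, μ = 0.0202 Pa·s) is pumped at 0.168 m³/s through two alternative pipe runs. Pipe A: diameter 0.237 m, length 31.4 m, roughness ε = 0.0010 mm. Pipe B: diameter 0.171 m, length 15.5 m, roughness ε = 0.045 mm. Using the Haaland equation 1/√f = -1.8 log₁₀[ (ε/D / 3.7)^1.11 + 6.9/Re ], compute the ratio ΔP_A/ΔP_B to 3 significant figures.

ΔP_A/ΔP_B ≈ 0.409

Pipe A: V = Q/A = 0.168/0.04412 = 3.808 m/s; Re = 4.16e+04; ε/D = 4.22e-06; Haaland → f = 0.02161; ΔP_A = f(L/D)(ρV²/2) = 1.932e+04 Pa.
Pipe B: V = Q/A = 0.168/0.02297 = 7.315 m/s; Re = 5.765e+04; ε/D = 0.000263; Haaland → f = 0.02093; ΔP_B = f(L/D)(ρV²/2) = 4.726e+04 Pa.
ΔP_A/ΔP_B = 1.932e+04/4.726e+04 = 0.409.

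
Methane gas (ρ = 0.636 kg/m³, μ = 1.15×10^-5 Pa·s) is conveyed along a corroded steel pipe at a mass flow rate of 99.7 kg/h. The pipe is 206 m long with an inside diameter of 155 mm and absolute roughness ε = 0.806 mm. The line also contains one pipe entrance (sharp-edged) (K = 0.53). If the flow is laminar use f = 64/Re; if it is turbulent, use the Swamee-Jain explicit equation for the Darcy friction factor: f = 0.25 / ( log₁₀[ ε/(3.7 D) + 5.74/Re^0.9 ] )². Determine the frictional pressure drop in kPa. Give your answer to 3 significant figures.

ṁ = 99.7 kg/h = 99.7/3600 = 0.02769 kg/s.
A = πD²/4 = π(0.155)²/4 = 0.01887 m²; mean velocity V = ṁ/(ρA) = 0.02769/(0.636 · 0.01887) = 2.308 m/s.
Reynolds number Re = ρVD/μ = 0.636 · 2.308 · 0.155 / 1.15e-05 = 1.978e+04.
Re > 4000 → turbulent. Relative roughness ε/D = 0.000806/0.155 = 0.0052. Swamee-Jain: f = 0.25/(log₁₀[0.0052/3.7 + 5.74/1.978e+04^0.9])² = 0.25/(log₁₀[0.00141 + 0.00078])² = 0.25/(-2.66)² = 0.03532.
Total minor-loss coefficient ΣK = 1·0.53 = 0.53.
ΔP = [f·L/D + ΣK]·(ρV²/2) = [0.03532·206/0.155 + 0.53]·(0.636·2.308²/2) = [46.94 + 0.53]·1.694 = 80.4 Pa.
ΔP = 80.4 Pa = 0.0804 kPa.

ΔP ≈ 0.0804 kPa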